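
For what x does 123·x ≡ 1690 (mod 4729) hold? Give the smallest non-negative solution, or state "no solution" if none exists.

First find gcd(123, 4729):
4729 = 38*123 + 55
123 = 2*55 + 13
55 = 4*13 + 3
13 = 4*3 + 1
3 = 3*1 + 0
gcd = 1, so a unique solution mod 4729 exists.
Back-substitute for the Bézout coefficients:
1 = 13 − 4·3
1 = −4·55 + 17·13
1 = 17·123 − 38·55
1 = −38·4729 + 1461·123
So 123·(1461) ≡ 1 (mod 4729), giving 123⁻¹ ≡ 1461.
x ≡ 123⁻¹·1690 ≡ 1461·1690 ≡ 552 (mod 4729).

552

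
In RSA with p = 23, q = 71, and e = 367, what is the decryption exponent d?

φ(n) = (p−1)(q−1) = 22·70 = 1540.
Need d with 367·d ≡ 1 (mod 1540). Apply the extended Euclidean algorithm:
1540 = 4*367 + 72
367 = 5*72 + 7
72 = 10*7 + 2
7 = 3*2 + 1
2 = 2*1 + 0
Back-substitute:
1 = 7 − 3·2
1 = −3·72 + 31·7
1 = 31·367 − 158·72
1 = −158·1540 + 663·367
So 367·663 ≡ 1 (mod 1540), hence d = 663.

663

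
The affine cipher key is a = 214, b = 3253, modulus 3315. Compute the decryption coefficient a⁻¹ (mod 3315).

2494

Extended Euclidean algorithm:
3315 = 15·214 + 105
214 = 2·105 + 4
105 = 26·4 + 1
4 = 4·1 + 0
Since gcd(214, 3315) = 1, back-substitute to write 1 as a combination:
1 = 105 − 26·4
1 = −26·214 + 53·105
1 = 53·3315 − 821·214
Thus 214·(-821) ≡ 1 (mod 3315); reducing, -821 mod 3315 = 2494.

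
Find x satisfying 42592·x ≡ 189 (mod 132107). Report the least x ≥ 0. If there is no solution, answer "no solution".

127867

First find gcd(42592, 132107):
132107 = 3*42592 + 4331
42592 = 9*4331 + 3613
4331 = 1*3613 + 718
3613 = 5*718 + 23
718 = 31*23 + 5
23 = 4*5 + 3
5 = 1*3 + 2
3 = 1*2 + 1
2 = 2*1 + 0
gcd = 1, so a unique solution mod 132107 exists.
Back-substitute for the Bézout coefficients:
1 = 3 − 2
1 = −5 + 2·3
1 = 2·23 − 9·5
1 = −9·718 + 281·23
1 = 281·3613 − 1414·718
1 = −1414·4331 + 1695·3613
1 = 1695·42592 − 16669·4331
1 = −16669·132107 + 51702·42592
So 42592·(51702) ≡ 1 (mod 132107), giving 42592⁻¹ ≡ 51702.
x ≡ 42592⁻¹·189 ≡ 51702·189 ≡ 127867 (mod 132107).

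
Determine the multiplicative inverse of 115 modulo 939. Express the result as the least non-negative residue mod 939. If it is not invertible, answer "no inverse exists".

49

Extended Euclidean algorithm:
939 = 8·115 + 19
115 = 6·19 + 1
19 = 19·1 + 0
Since gcd(115, 939) = 1, back-substitute to write 1 as a combination:
1 = 115 − 6·19
1 = −6·939 + 49·115
So 115·49 ≡ 1 (mod 939).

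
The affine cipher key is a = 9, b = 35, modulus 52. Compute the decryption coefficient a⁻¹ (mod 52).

Run Euclid on (52, 9):
52 = 5·9 + 7
9 = 1·7 + 2
7 = 3·2 + 1
2 = 2·1 + 0
The gcd is 1. Working backward:
1 = 7 − 3·2
1 = −3·9 + 4·7
1 = 4·52 − 23·9
Hence 9⁻¹ ≡ -23 ≡ 29 (mod 52).

29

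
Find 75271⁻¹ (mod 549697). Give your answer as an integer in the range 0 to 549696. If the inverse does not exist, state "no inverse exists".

420253

gcd(549697, 75271) by repeated division:
549697 = 7×75271 + 22800
75271 = 3×22800 + 6871
22800 = 3×6871 + 2187
6871 = 3×2187 + 310
2187 = 7×310 + 17
310 = 18×17 + 4
17 = 4×4 + 1
4 = 4×1 + 0
gcd = 1, so the inverse exists. Back-substitute:
1 = 17 − 4·4
1 = −4·310 + 73·17
1 = 73·2187 − 515·310
1 = −515·6871 + 1618·2187
1 = 1618·22800 − 5369·6871
1 = −5369·75271 + 17725·22800
1 = 17725·549697 − 129444·75271
Thus 75271·(-129444) ≡ 1 (mod 549697); reducing, -129444 mod 549697 = 420253.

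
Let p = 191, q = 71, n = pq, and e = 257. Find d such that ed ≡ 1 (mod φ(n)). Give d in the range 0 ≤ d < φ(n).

13093

φ(n) = (p−1)(q−1) = 190·70 = 13300.
Need d with 257·d ≡ 1 (mod 13300). Apply the extended Euclidean algorithm:
13300 = 51×257 + 193
257 = 1×193 + 64
193 = 3×64 + 1
64 = 64×1 + 0
Back-substitute:
1 = 193 − 3·64
1 = −3·257 + 4·193
1 = 4·13300 − 207·257
So 257·(-207) ≡ 1 (mod 13300), hence d ≡ -207 ≡ 13093 (mod 13300).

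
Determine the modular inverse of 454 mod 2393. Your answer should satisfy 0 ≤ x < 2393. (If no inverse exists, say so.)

Extended Euclidean algorithm:
2393 = 5*454 + 123
454 = 3*123 + 85
123 = 1*85 + 38
85 = 2*38 + 9
38 = 4*9 + 2
9 = 4*2 + 1
2 = 2*1 + 0
The gcd is 1. Working backward:
1 = 9 − 4·2
1 = −4·38 + 17·9
1 = 17·85 − 38·38
1 = −38·123 + 55·85
1 = 55·454 − 203·123
1 = −203·2393 + 1070·454
So 454·1070 ≡ 1 (mod 2393).

1070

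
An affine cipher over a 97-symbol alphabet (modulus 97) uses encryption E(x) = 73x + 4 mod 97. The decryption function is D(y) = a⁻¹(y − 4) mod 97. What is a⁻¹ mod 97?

4

Apply the Euclidean algorithm to 97 and 73:
97 = 1·73 + 24
73 = 3·24 + 1
24 = 24·1 + 0
The gcd is 1. Working backward:
1 = 73 − 3·24
1 = −3·97 + 4·73
So 73·4 ≡ 1 (mod 97).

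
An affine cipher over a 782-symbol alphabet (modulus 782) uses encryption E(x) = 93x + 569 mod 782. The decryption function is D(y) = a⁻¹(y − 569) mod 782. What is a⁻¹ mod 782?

185

Extended Euclidean algorithm:
782 = 8*93 + 38
93 = 2*38 + 17
38 = 2*17 + 4
17 = 4*4 + 1
4 = 4*1 + 0
Since gcd(93, 782) = 1, back-substitute to write 1 as a combination:
1 = 17 − 4·4
1 = −4·38 + 9·17
1 = 9·93 − 22·38
1 = −22·782 + 185·93
So 93·185 ≡ 1 (mod 782).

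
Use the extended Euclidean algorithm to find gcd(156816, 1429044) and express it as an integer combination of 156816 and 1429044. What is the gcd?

Apply Euclid's algorithm to 1429044 and 156816:
1429044 = 9*156816 + 17700
156816 = 8*17700 + 15216
17700 = 1*15216 + 2484
15216 = 6*2484 + 312
2484 = 7*312 + 300
312 = 1*300 + 12
300 = 25*12 + 0
gcd(156816, 1429044) = 12.
Back-substituting:
12 = 312 − 300
12 = −2484 + 8·312
12 = 8·15216 − 49·2484
12 = −49·17700 + 57·15216
12 = 57·156816 − 505·17700
12 = −505·1429044 + 4602·156816
So 12 = (-505)·1429044 + (4602)·156816.

12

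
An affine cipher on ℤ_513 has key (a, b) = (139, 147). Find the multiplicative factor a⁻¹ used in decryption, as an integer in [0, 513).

Extended Euclidean algorithm:
513 = 3·139 + 96
139 = 1·96 + 43
96 = 2·43 + 10
43 = 4·10 + 3
10 = 3·3 + 1
3 = 3·1 + 0
The gcd is 1. Working backward:
1 = 10 − 3·3
1 = −3·43 + 13·10
1 = 13·96 − 29·43
1 = −29·139 + 42·96
1 = 42·513 − 155·139
So 139·(-155) ≡ 1 (mod 513), and -155 ≡ 358 (mod 513).

358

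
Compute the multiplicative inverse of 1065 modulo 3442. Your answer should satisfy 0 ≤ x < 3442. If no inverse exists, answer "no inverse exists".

1073

gcd(3442, 1065) by repeated division:
3442 = 3×1065 + 247
1065 = 4×247 + 77
247 = 3×77 + 16
77 = 4×16 + 13
16 = 1×13 + 3
13 = 4×3 + 1
3 = 3×1 + 0
gcd = 1, so the inverse exists. Back-substitute:
1 = 13 − 4·3
1 = −4·16 + 5·13
1 = 5·77 − 24·16
1 = −24·247 + 77·77
1 = 77·1065 − 332·247
1 = −332·3442 + 1073·1065
So 1065·1073 ≡ 1 (mod 3442).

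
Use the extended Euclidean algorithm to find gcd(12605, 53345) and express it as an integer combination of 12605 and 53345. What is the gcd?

5

Apply Euclid's algorithm to 53345 and 12605:
53345 = 4·12605 + 2925
12605 = 4·2925 + 905
2925 = 3·905 + 210
905 = 4·210 + 65
210 = 3·65 + 15
65 = 4·15 + 5
15 = 3·5 + 0
gcd(12605, 53345) = 5.
Express as a combination:
5 = 65 − 4·15
5 = −4·210 + 13·65
5 = 13·905 − 56·210
5 = −56·2925 + 181·905
5 = 181·12605 − 780·2925
5 = −780·53345 + 3301·12605
So 5 = (-780)·53345 + (3301)·12605.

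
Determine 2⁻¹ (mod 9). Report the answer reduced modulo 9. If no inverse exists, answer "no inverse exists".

5

Apply the Euclidean algorithm to 9 and 2:
9 = 4*2 + 1
2 = 2*1 + 0
The gcd is 1. Working backward:
1 = 9 − 4·2
Thus 2·(-4) ≡ 1 (mod 9); reducing, -4 mod 9 = 5.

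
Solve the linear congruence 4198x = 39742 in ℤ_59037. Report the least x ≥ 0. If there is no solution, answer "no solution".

First find gcd(4198, 59037):
59037 = 14*4198 + 265
4198 = 15*265 + 223
265 = 1*223 + 42
223 = 5*42 + 13
42 = 3*13 + 3
13 = 4*3 + 1
3 = 3*1 + 0
gcd = 1, so a unique solution mod 59037 exists.
Back-substitute for the Bézout coefficients:
1 = 13 − 4·3
1 = −4·42 + 13·13
1 = 13·223 − 69·42
1 = −69·265 + 82·223
1 = 82·4198 − 1299·265
1 = −1299·59037 + 18268·4198
So 4198·(18268) ≡ 1 (mod 59037), giving 4198⁻¹ ≡ 18268.
x ≡ 4198⁻¹·39742 ≡ 18268·39742 ≡ 28867 (mod 59037).

28867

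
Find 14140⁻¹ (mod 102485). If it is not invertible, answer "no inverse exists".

Compute gcd(14140, 102485):
102485 = 7·14140 + 3505
14140 = 4·3505 + 120
3505 = 29·120 + 25
120 = 4·25 + 20
25 = 1·20 + 5
20 = 4·5 + 0
Since gcd = 5 > 1, 14140 is not a unit mod 102485.

no inverse exists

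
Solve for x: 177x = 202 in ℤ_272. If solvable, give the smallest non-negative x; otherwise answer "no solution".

58

First find gcd(177, 272):
272 = 1*177 + 95
177 = 1*95 + 82
95 = 1*82 + 13
82 = 6*13 + 4
13 = 3*4 + 1
4 = 4*1 + 0
gcd = 1, so a unique solution mod 272 exists.
Back-substitute for the Bézout coefficients:
1 = 13 − 3·4
1 = −3·82 + 19·13
1 = 19·95 − 22·82
1 = −22·177 + 41·95
1 = 41·272 − 63·177
So 177·(-63) ≡ 1 (mod 272), giving 177⁻¹ ≡ 209.
x ≡ 177⁻¹·202 ≡ 209·202 ≡ 58 (mod 272).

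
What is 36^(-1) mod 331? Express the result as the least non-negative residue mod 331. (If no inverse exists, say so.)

Run Euclid on (331, 36):
331 = 9*36 + 7
36 = 5*7 + 1
7 = 7*1 + 0
gcd = 1, so the inverse exists. Back-substitute:
1 = 36 − 5·7
1 = −5·331 + 46·36
So 36·46 ≡ 1 (mod 331).

46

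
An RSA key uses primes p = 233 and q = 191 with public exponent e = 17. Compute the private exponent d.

φ(n) = (p−1)(q−1) = 232·190 = 44080.
Need d with 17·d ≡ 1 (mod 44080). Apply the extended Euclidean algorithm:
44080 = 2592·17 + 16
17 = 1·16 + 1
16 = 16·1 + 0
Back-substitute:
1 = 17 − 16
1 = −44080 + 2593·17
So 17·2593 ≡ 1 (mod 44080), hence d = 2593.

2593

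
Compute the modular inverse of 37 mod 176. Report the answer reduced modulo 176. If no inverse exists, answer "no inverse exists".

157

Extended Euclidean algorithm:
176 = 4·37 + 28
37 = 1·28 + 9
28 = 3·9 + 1
9 = 9·1 + 0
The gcd is 1. Working backward:
1 = 28 − 3·9
1 = −3·37 + 4·28
1 = 4·176 − 19·37
Hence 37⁻¹ ≡ -19 ≡ 157 (mod 176).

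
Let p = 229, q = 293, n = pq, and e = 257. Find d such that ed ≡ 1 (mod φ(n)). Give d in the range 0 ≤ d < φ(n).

20465

φ(n) = (p−1)(q−1) = 228·292 = 66576.
Need d with 257·d ≡ 1 (mod 66576). Apply the extended Euclidean algorithm:
66576 = 259×257 + 13
257 = 19×13 + 10
13 = 1×10 + 3
10 = 3×3 + 1
3 = 3×1 + 0
Back-substitute:
1 = 10 − 3·3
1 = −3·13 + 4·10
1 = 4·257 − 79·13
1 = −79·66576 + 20465·257
So 257·20465 ≡ 1 (mod 66576), hence d = 20465.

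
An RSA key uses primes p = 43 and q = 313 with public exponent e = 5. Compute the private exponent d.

φ(n) = (p−1)(q−1) = 42·312 = 13104.
Need d with 5·d ≡ 1 (mod 13104). Apply the extended Euclidean algorithm:
13104 = 2620*5 + 4
5 = 1*4 + 1
4 = 4*1 + 0
Back-substitute:
1 = 5 − 4
1 = −13104 + 2621·5
So 5·2621 ≡ 1 (mod 13104), hence d = 2621.

2621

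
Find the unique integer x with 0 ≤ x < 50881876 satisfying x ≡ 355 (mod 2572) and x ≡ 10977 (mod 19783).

30753759

Write x = 355 + 2572·k. Then 2572·k ≡ 10977 − 355 ≡ 10622 (mod 19783).
Need 2572⁻¹ mod 19783. Extended Euclid on (19783, 2572):
19783 = 7×2572 + 1779
2572 = 1×1779 + 793
1779 = 2×793 + 193
793 = 4×193 + 21
193 = 9×21 + 4
21 = 5×4 + 1
4 = 4×1 + 0
Back-substitute:
1 = 21 − 5·4
1 = −5·193 + 46·21
1 = 46·793 − 189·193
1 = −189·1779 + 424·793
1 = 424·2572 − 613·1779
1 = −613·19783 + 4715·2572
2572⁻¹ ≡ 4715 (mod 19783), so k ≡ 4715·10622 ≡ 11957 (mod 19783).
x = 355 + 2572·11957 = 30753759.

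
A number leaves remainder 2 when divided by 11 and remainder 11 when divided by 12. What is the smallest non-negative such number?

Write x = 2 + 11·k. Then 11·k ≡ 11 − 2 ≡ 9 (mod 12).
Need 11⁻¹ mod 12. Extended Euclid on (12, 11):
12 = 1*11 + 1
11 = 11*1 + 0
Back-substitute:
1 = 12 − 11
11⁻¹ ≡ 11 (mod 12), so k ≡ 11·9 ≡ 3 (mod 12).
x = 2 + 11·3 = 35.

35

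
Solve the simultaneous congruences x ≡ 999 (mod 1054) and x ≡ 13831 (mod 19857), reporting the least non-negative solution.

7837489

Write x = 999 + 1054·k. Then 1054·k ≡ 13831 − 999 ≡ 12832 (mod 19857).
Need 1054⁻¹ mod 19857. Extended Euclid on (19857, 1054):
19857 = 18*1054 + 885
1054 = 1*885 + 169
885 = 5*169 + 40
169 = 4*40 + 9
40 = 4*9 + 4
9 = 2*4 + 1
4 = 4*1 + 0
Back-substitute:
1 = 9 − 2·4
1 = −2·40 + 9·9
1 = 9·169 − 38·40
1 = −38·885 + 199·169
1 = 199·1054 − 237·885
1 = −237·19857 + 4465·1054
1054⁻¹ ≡ 4465 (mod 19857), so k ≡ 4465·12832 ≡ 7435 (mod 19857).
x = 999 + 1054·7435 = 7837489.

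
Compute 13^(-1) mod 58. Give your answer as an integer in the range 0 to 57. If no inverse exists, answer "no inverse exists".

Apply the Euclidean algorithm to 58 and 13:
58 = 4·13 + 6
13 = 2·6 + 1
6 = 6·1 + 0
Since gcd(13, 58) = 1, back-substitute to write 1 as a combination:
1 = 13 − 2·6
1 = −2·58 + 9·13
So 13·9 ≡ 1 (mod 58).

9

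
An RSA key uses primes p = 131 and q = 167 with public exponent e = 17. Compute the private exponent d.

15233

φ(n) = (p−1)(q−1) = 130·166 = 21580.
Need d with 17·d ≡ 1 (mod 21580). Apply the extended Euclidean algorithm:
21580 = 1269×17 + 7
17 = 2×7 + 3
7 = 2×3 + 1
3 = 3×1 + 0
Back-substitute:
1 = 7 − 2·3
1 = −2·17 + 5·7
1 = 5·21580 − 6347·17
So 17·(-6347) ≡ 1 (mod 21580), hence d ≡ -6347 ≡ 15233 (mod 21580).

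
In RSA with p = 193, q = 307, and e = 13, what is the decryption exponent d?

φ(n) = (p−1)(q−1) = 192·306 = 58752.
Need d with 13·d ≡ 1 (mod 58752). Apply the extended Euclidean algorithm:
58752 = 4519*13 + 5
13 = 2*5 + 3
5 = 1*3 + 2
3 = 1*2 + 1
2 = 2*1 + 0
Back-substitute:
1 = 3 − 2
1 = −5 + 2·3
1 = 2·13 − 5·5
1 = −5·58752 + 22597·13
So 13·22597 ≡ 1 (mod 58752), hence d = 22597.

22597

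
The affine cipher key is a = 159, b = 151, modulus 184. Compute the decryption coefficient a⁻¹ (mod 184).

103

gcd(184, 159) by repeated division:
184 = 1*159 + 25
159 = 6*25 + 9
25 = 2*9 + 7
9 = 1*7 + 2
7 = 3*2 + 1
2 = 2*1 + 0
Since gcd(159, 184) = 1, back-substitute to write 1 as a combination:
1 = 7 − 3·2
1 = −3·9 + 4·7
1 = 4·25 − 11·9
1 = −11·159 + 70·25
1 = 70·184 − 81·159
So 159·(-81) ≡ 1 (mod 184), and -81 ≡ 103 (mod 184).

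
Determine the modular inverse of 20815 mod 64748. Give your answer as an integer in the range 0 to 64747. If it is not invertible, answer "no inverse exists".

30167

Run Euclid on (64748, 20815):
64748 = 3*20815 + 2303
20815 = 9*2303 + 88
2303 = 26*88 + 15
88 = 5*15 + 13
15 = 1*13 + 2
13 = 6*2 + 1
2 = 2*1 + 0
The gcd is 1. Working backward:
1 = 13 − 6·2
1 = −6·15 + 7·13
1 = 7·88 − 41·15
1 = −41·2303 + 1073·88
1 = 1073·20815 − 9698·2303
1 = −9698·64748 + 30167·20815
So 20815·30167 ≡ 1 (mod 64748).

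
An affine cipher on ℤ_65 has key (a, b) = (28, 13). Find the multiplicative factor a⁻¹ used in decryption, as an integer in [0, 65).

7

Run Euclid on (65, 28):
65 = 2*28 + 9
28 = 3*9 + 1
9 = 9*1 + 0
Since gcd(28, 65) = 1, back-substitute to write 1 as a combination:
1 = 28 − 3·9
1 = −3·65 + 7·28
So 28·7 ≡ 1 (mod 65).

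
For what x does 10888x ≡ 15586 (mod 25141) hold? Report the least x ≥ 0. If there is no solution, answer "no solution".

17638

First find gcd(10888, 25141):
25141 = 2×10888 + 3365
10888 = 3×3365 + 793
3365 = 4×793 + 193
793 = 4×193 + 21
193 = 9×21 + 4
21 = 5×4 + 1
4 = 4×1 + 0
gcd = 1, so a unique solution mod 25141 exists.
Back-substitute for the Bézout coefficients:
1 = 21 − 5·4
1 = −5·193 + 46·21
1 = 46·793 − 189·193
1 = −189·3365 + 802·793
1 = 802·10888 − 2595·3365
1 = −2595·25141 + 5992·10888
So 10888·(5992) ≡ 1 (mod 25141), giving 10888⁻¹ ≡ 5992.
x ≡ 10888⁻¹·15586 ≡ 5992·15586 ≡ 17638 (mod 25141).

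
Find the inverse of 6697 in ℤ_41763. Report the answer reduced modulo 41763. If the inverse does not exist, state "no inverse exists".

9853

gcd(41763, 6697) by repeated division:
41763 = 6*6697 + 1581
6697 = 4*1581 + 373
1581 = 4*373 + 89
373 = 4*89 + 17
89 = 5*17 + 4
17 = 4*4 + 1
4 = 4*1 + 0
The gcd is 1. Working backward:
1 = 17 − 4·4
1 = −4·89 + 21·17
1 = 21·373 − 88·89
1 = −88·1581 + 373·373
1 = 373·6697 − 1580·1581
1 = −1580·41763 + 9853·6697
So 6697·9853 ≡ 1 (mod 41763).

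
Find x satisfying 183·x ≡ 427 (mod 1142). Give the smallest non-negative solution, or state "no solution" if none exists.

First find gcd(183, 1142):
1142 = 6×183 + 44
183 = 4×44 + 7
44 = 6×7 + 2
7 = 3×2 + 1
2 = 2×1 + 0
gcd = 1, so a unique solution mod 1142 exists.
Back-substitute for the Bézout coefficients:
1 = 7 − 3·2
1 = −3·44 + 19·7
1 = 19·183 − 79·44
1 = −79·1142 + 493·183
So 183·(493) ≡ 1 (mod 1142), giving 183⁻¹ ≡ 493.
x ≡ 183⁻¹·427 ≡ 493·427 ≡ 383 (mod 1142).

383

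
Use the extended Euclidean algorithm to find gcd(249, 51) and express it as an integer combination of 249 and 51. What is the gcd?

3

Apply Euclid's algorithm to 249 and 51:
249 = 4·51 + 45
51 = 1·45 + 6
45 = 7·6 + 3
6 = 2·3 + 0
gcd(249, 51) = 3.
Express as a combination:
3 = 45 − 7·6
3 = −7·51 + 8·45
3 = 8·249 − 39·51
So 3 = (8)·249 + (-39)·51.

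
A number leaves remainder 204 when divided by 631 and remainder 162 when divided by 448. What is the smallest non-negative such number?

Write x = 204 + 631·k. Then 631·k ≡ 162 − 204 ≡ 406 (mod 448).
Need 631⁻¹ mod 448. Extended Euclid on (448, 183):
448 = 2×183 + 82
183 = 2×82 + 19
82 = 4×19 + 6
19 = 3×6 + 1
6 = 6×1 + 0
Back-substitute:
1 = 19 − 3·6
1 = −3·82 + 13·19
1 = 13·183 − 29·82
1 = −29·448 + 71·183
631⁻¹ ≡ 71 (mod 448), so k ≡ 71·406 ≡ 154 (mod 448).
x = 204 + 631·154 = 97378.

97378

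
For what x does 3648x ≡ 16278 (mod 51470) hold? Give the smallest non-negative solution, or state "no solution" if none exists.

First find gcd(3648, 51470):
51470 = 14·3648 + 398
3648 = 9·398 + 66
398 = 6·66 + 2
66 = 33·2 + 0
gcd = 2 and 2 | 16278, so solutions exist. Divide through by 2: 1824x ≡ 8139 (mod 25735).
Now find 1824⁻¹ mod 25735:
25735 = 14×1824 + 199
1824 = 9×199 + 33
199 = 6×33 + 1
33 = 33×1 + 0
Back-substitute:
1 = 199 − 6·33
1 = −6·1824 + 55·199
1 = 55·25735 − 776·1824
So 1824·(-776) ≡ 1 (mod 25735), i.e. 1824⁻¹ ≡ 24959.
Then x ≡ 24959·8139 ≡ 14946 (mod 25735); the smallest non-negative solution is x = 14946.

14946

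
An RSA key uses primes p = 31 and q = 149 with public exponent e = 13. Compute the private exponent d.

3757

φ(n) = (p−1)(q−1) = 30·148 = 4440.
Need d with 13·d ≡ 1 (mod 4440). Apply the extended Euclidean algorithm:
4440 = 341·13 + 7
13 = 1·7 + 6
7 = 1·6 + 1
6 = 6·1 + 0
Back-substitute:
1 = 7 − 6
1 = −13 + 2·7
1 = 2·4440 − 683·13
So 13·(-683) ≡ 1 (mod 4440), hence d ≡ -683 ≡ 3757 (mod 4440).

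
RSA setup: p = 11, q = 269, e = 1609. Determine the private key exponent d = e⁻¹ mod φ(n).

φ(n) = (p−1)(q−1) = 10·268 = 2680.
Need d with 1609·d ≡ 1 (mod 2680). Apply the extended Euclidean algorithm:
2680 = 1·1609 + 1071
1609 = 1·1071 + 538
1071 = 1·538 + 533
538 = 1·533 + 5
533 = 106·5 + 3
5 = 1·3 + 2
3 = 1·2 + 1
2 = 2·1 + 0
Back-substitute:
1 = 3 − 2
1 = −5 + 2·3
1 = 2·533 − 213·5
1 = −213·538 + 215·533
1 = 215·1071 − 428·538
1 = −428·1609 + 643·1071
1 = 643·2680 − 1071·1609
So 1609·(-1071) ≡ 1 (mod 2680), hence d ≡ -1071 ≡ 1609 (mod 2680).

1609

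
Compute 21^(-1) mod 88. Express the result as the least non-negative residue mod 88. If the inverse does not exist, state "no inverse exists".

21

Apply the Euclidean algorithm to 88 and 21:
88 = 4×21 + 4
21 = 5×4 + 1
4 = 4×1 + 0
The gcd is 1. Working backward:
1 = 21 − 5·4
1 = −5·88 + 21·21
So 21·21 ≡ 1 (mod 88).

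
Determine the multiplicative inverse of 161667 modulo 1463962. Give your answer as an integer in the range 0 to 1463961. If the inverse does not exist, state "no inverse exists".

1015737

Apply the Euclidean algorithm to 1463962 and 161667:
1463962 = 9*161667 + 8959
161667 = 18*8959 + 405
8959 = 22*405 + 49
405 = 8*49 + 13
49 = 3*13 + 10
13 = 1*10 + 3
10 = 3*3 + 1
3 = 3*1 + 0
Since gcd(161667, 1463962) = 1, back-substitute to write 1 as a combination:
1 = 10 − 3·3
1 = −3·13 + 4·10
1 = 4·49 − 15·13
1 = −15·405 + 124·49
1 = 124·8959 − 2743·405
1 = −2743·161667 + 49498·8959
1 = 49498·1463962 − 448225·161667
Thus 161667·(-448225) ≡ 1 (mod 1463962); reducing, -448225 mod 1463962 = 1015737.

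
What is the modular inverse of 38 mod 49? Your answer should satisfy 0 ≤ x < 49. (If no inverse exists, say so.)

40

Extended Euclidean algorithm:
49 = 1·38 + 11
38 = 3·11 + 5
11 = 2·5 + 1
5 = 5·1 + 0
The gcd is 1. Working backward:
1 = 11 − 2·5
1 = −2·38 + 7·11
1 = 7·49 − 9·38
Thus 38·(-9) ≡ 1 (mod 49); reducing, -9 mod 49 = 40.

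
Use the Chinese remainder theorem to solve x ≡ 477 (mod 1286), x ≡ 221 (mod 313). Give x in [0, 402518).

251247

Write x = 477 + 1286·k. Then 1286·k ≡ 221 − 477 ≡ 57 (mod 313).
Need 1286⁻¹ mod 313. Extended Euclid on (313, 34):
313 = 9×34 + 7
34 = 4×7 + 6
7 = 1×6 + 1
6 = 6×1 + 0
Back-substitute:
1 = 7 − 6
1 = −34 + 5·7
1 = 5·313 − 46·34
1286⁻¹ ≡ 267 (mod 313), so k ≡ 267·57 ≡ 195 (mod 313).
x = 477 + 1286·195 = 251247.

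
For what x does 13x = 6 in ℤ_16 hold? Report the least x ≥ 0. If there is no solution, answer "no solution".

First find gcd(13, 16):
16 = 1*13 + 3
13 = 4*3 + 1
3 = 3*1 + 0
gcd = 1, so a unique solution mod 16 exists.
Back-substitute for the Bézout coefficients:
1 = 13 − 4·3
1 = −4·16 + 5·13
So 13·(5) ≡ 1 (mod 16), giving 13⁻¹ ≡ 5.
x ≡ 13⁻¹·6 ≡ 5·6 ≡ 14 (mod 16).

14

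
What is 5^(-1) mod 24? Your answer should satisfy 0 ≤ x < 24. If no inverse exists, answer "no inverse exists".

5

gcd(24, 5) by repeated division:
24 = 4·5 + 4
5 = 1·4 + 1
4 = 4·1 + 0
The gcd is 1. Working backward:
1 = 5 − 4
1 = −24 + 5·5
So 5·5 ≡ 1 (mod 24).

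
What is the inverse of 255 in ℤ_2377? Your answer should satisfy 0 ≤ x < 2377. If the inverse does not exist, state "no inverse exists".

2116

Extended Euclidean algorithm:
2377 = 9×255 + 82
255 = 3×82 + 9
82 = 9×9 + 1
9 = 9×1 + 0
gcd = 1, so the inverse exists. Back-substitute:
1 = 82 − 9·9
1 = −9·255 + 28·82
1 = 28·2377 − 261·255
So 255·(-261) ≡ 1 (mod 2377), and -261 ≡ 2116 (mod 2377).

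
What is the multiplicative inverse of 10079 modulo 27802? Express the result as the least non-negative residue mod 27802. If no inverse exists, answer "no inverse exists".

Extended Euclidean algorithm:
27802 = 2·10079 + 7644
10079 = 1·7644 + 2435
7644 = 3·2435 + 339
2435 = 7·339 + 62
339 = 5·62 + 29
62 = 2·29 + 4
29 = 7·4 + 1
4 = 4·1 + 0
Since gcd(10079, 27802) = 1, back-substitute to write 1 as a combination:
1 = 29 − 7·4
1 = −7·62 + 15·29
1 = 15·339 − 82·62
1 = −82·2435 + 589·339
1 = 589·7644 − 1849·2435
1 = −1849·10079 + 2438·7644
1 = 2438·27802 − 6725·10079
Thus 10079·(-6725) ≡ 1 (mod 27802); reducing, -6725 mod 27802 = 21077.

21077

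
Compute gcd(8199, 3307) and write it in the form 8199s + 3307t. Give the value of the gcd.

Euclidean algorithm:
8199 = 2×3307 + 1585
3307 = 2×1585 + 137
1585 = 11×137 + 78
137 = 1×78 + 59
78 = 1×59 + 19
59 = 3×19 + 2
19 = 9×2 + 1
2 = 2×1 + 0
gcd(8199, 3307) = 1.
Back-substituting:
1 = 19 − 9·2
1 = −9·59 + 28·19
1 = 28·78 − 37·59
1 = −37·137 + 65·78
1 = 65·1585 − 752·137
1 = −752·3307 + 1569·1585
1 = 1569·8199 − 3890·3307
So 1 = (1569)·8199 + (-3890)·3307.

1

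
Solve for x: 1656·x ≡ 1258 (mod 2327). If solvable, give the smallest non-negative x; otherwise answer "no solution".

First find gcd(1656, 2327):
2327 = 1×1656 + 671
1656 = 2×671 + 314
671 = 2×314 + 43
314 = 7×43 + 13
43 = 3×13 + 4
13 = 3×4 + 1
4 = 4×1 + 0
gcd = 1, so a unique solution mod 2327 exists.
Back-substitute for the Bézout coefficients:
1 = 13 − 3·4
1 = −3·43 + 10·13
1 = 10·314 − 73·43
1 = −73·671 + 156·314
1 = 156·1656 − 385·671
1 = −385·2327 + 541·1656
So 1656·(541) ≡ 1 (mod 2327), giving 1656⁻¹ ≡ 541.
x ≡ 1656⁻¹·1258 ≡ 541·1258 ≡ 1094 (mod 2327).

1094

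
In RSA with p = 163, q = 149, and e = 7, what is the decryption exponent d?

φ(n) = (p−1)(q−1) = 162·148 = 23976.
Need d with 7·d ≡ 1 (mod 23976). Apply the extended Euclidean algorithm:
23976 = 3425×7 + 1
7 = 7×1 + 0
Back-substitute:
1 = 23976 − 3425·7
So 7·(-3425) ≡ 1 (mod 23976), hence d ≡ -3425 ≡ 20551 (mod 23976).

20551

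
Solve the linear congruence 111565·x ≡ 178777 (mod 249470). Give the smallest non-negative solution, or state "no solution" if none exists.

no solution

gcd(111565, 249470):
249470 = 2·111565 + 26340
111565 = 4·26340 + 6205
26340 = 4·6205 + 1520
6205 = 4·1520 + 125
1520 = 12·125 + 20
125 = 6·20 + 5
20 = 4·5 + 0
gcd = 5, but 5 ∤ 178777, so the congruence has no solution.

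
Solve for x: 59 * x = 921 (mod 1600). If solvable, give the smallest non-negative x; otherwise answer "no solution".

1019

First find gcd(59, 1600):
1600 = 27*59 + 7
59 = 8*7 + 3
7 = 2*3 + 1
3 = 3*1 + 0
gcd = 1, so a unique solution mod 1600 exists.
Back-substitute for the Bézout coefficients:
1 = 7 − 2·3
1 = −2·59 + 17·7
1 = 17·1600 − 461·59
So 59·(-461) ≡ 1 (mod 1600), giving 59⁻¹ ≡ 1139.
x ≡ 59⁻¹·921 ≡ 1139·921 ≡ 1019 (mod 1600).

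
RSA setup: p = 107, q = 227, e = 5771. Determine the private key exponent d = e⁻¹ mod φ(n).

φ(n) = (p−1)(q−1) = 106·226 = 23956.
Need d with 5771·d ≡ 1 (mod 23956). Apply the extended Euclidean algorithm:
23956 = 4·5771 + 872
5771 = 6·872 + 539
872 = 1·539 + 333
539 = 1·333 + 206
333 = 1·206 + 127
206 = 1·127 + 79
127 = 1·79 + 48
79 = 1·48 + 31
48 = 1·31 + 17
31 = 1·17 + 14
17 = 1·14 + 3
14 = 4·3 + 2
3 = 1·2 + 1
2 = 2·1 + 0
Back-substitute:
1 = 3 − 2
1 = −14 + 5·3
1 = 5·17 − 6·14
1 = −6·31 + 11·17
1 = 11·48 − 17·31
1 = −17·79 + 28·48
1 = 28·127 − 45·79
1 = −45·206 + 73·127
1 = 73·333 − 118·206
1 = −118·539 + 191·333
1 = 191·872 − 309·539
1 = −309·5771 + 2045·872
1 = 2045·23956 − 8489·5771
So 5771·(-8489) ≡ 1 (mod 23956), hence d ≡ -8489 ≡ 15467 (mod 23956).

15467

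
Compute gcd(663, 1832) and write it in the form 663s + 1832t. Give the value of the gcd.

1

Repeated division:
1832 = 2·663 + 506
663 = 1·506 + 157
506 = 3·157 + 35
157 = 4·35 + 17
35 = 2·17 + 1
17 = 17·1 + 0
gcd(663, 1832) = 1.
Express as a combination:
1 = 35 − 2·17
1 = −2·157 + 9·35
1 = 9·506 − 29·157
1 = −29·663 + 38·506
1 = 38·1832 − 105·663
So 1 = (38)·1832 + (-105)·663.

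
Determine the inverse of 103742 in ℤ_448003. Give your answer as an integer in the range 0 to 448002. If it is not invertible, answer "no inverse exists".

gcd(448003, 103742) by repeated division:
448003 = 4·103742 + 33035
103742 = 3·33035 + 4637
33035 = 7·4637 + 576
4637 = 8·576 + 29
576 = 19·29 + 25
29 = 1·25 + 4
25 = 6·4 + 1
4 = 4·1 + 0
gcd = 1, so the inverse exists. Back-substitute:
1 = 25 − 6·4
1 = −6·29 + 7·25
1 = 7·576 − 139·29
1 = −139·4637 + 1119·576
1 = 1119·33035 − 7972·4637
1 = −7972·103742 + 25035·33035
1 = 25035·448003 − 108112·103742
So 103742·(-108112) ≡ 1 (mod 448003), and -108112 ≡ 339891 (mod 448003).

339891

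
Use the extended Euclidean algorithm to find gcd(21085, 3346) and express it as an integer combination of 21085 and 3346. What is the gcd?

Apply Euclid's algorithm to 21085 and 3346:
21085 = 6·3346 + 1009
3346 = 3·1009 + 319
1009 = 3·319 + 52
319 = 6·52 + 7
52 = 7·7 + 3
7 = 2·3 + 1
3 = 3·1 + 0
gcd(21085, 3346) = 1.
Working backward:
1 = 7 − 2·3
1 = −2·52 + 15·7
1 = 15·319 − 92·52
1 = −92·1009 + 291·319
1 = 291·3346 − 965·1009
1 = −965·21085 + 6081·3346
So 1 = (-965)·21085 + (6081)·3346.

1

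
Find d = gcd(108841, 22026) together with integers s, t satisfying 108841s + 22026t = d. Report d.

1

Repeated division:
108841 = 4×22026 + 20737
22026 = 1×20737 + 1289
20737 = 16×1289 + 113
1289 = 11×113 + 46
113 = 2×46 + 21
46 = 2×21 + 4
21 = 5×4 + 1
4 = 4×1 + 0
gcd(108841, 22026) = 1.
Working backward:
1 = 21 − 5·4
1 = −5·46 + 11·21
1 = 11·113 − 27·46
1 = −27·1289 + 308·113
1 = 308·20737 − 4955·1289
1 = −4955·22026 + 5263·20737
1 = 5263·108841 − 26007·22026
So 1 = (5263)·108841 + (-26007)·22026.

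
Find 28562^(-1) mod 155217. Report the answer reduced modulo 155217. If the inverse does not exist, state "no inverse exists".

62327

Extended Euclidean algorithm:
155217 = 5*28562 + 12407
28562 = 2*12407 + 3748
12407 = 3*3748 + 1163
3748 = 3*1163 + 259
1163 = 4*259 + 127
259 = 2*127 + 5
127 = 25*5 + 2
5 = 2*2 + 1
2 = 2*1 + 0
Since gcd(28562, 155217) = 1, back-substitute to write 1 as a combination:
1 = 5 − 2·2
1 = −2·127 + 51·5
1 = 51·259 − 104·127
1 = −104·1163 + 467·259
1 = 467·3748 − 1505·1163
1 = −1505·12407 + 4982·3748
1 = 4982·28562 − 11469·12407
1 = −11469·155217 + 62327·28562
So 28562·62327 ≡ 1 (mod 155217).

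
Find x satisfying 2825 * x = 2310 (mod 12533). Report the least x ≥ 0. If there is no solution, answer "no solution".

23

First find gcd(2825, 12533):
12533 = 4·2825 + 1233
2825 = 2·1233 + 359
1233 = 3·359 + 156
359 = 2·156 + 47
156 = 3·47 + 15
47 = 3·15 + 2
15 = 7·2 + 1
2 = 2·1 + 0
gcd = 1, so a unique solution mod 12533 exists.
Back-substitute for the Bézout coefficients:
1 = 15 − 7·2
1 = −7·47 + 22·15
1 = 22·156 − 73·47
1 = −73·359 + 168·156
1 = 168·1233 − 577·359
1 = −577·2825 + 1322·1233
1 = 1322·12533 − 5865·2825
So 2825·(-5865) ≡ 1 (mod 12533), giving 2825⁻¹ ≡ 6668.
x ≡ 2825⁻¹·2310 ≡ 6668·2310 ≡ 23 (mod 12533).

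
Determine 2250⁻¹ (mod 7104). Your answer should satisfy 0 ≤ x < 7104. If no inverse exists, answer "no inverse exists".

Compute gcd(2250, 7104):
7104 = 3·2250 + 354
2250 = 6·354 + 126
354 = 2·126 + 102
126 = 1·102 + 24
102 = 4·24 + 6
24 = 4·6 + 0
Since gcd = 6 > 1, 2250 is not a unit mod 7104.

no inverse exists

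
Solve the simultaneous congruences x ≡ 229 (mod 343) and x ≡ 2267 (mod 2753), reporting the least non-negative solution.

Write x = 229 + 343·k. Then 343·k ≡ 2267 − 229 ≡ 2038 (mod 2753).
Need 343⁻¹ mod 2753. Extended Euclid on (2753, 343):
2753 = 8*343 + 9
343 = 38*9 + 1
9 = 9*1 + 0
Back-substitute:
1 = 343 − 38·9
1 = −38·2753 + 305·343
343⁻¹ ≡ 305 (mod 2753), so k ≡ 305·2038 ≡ 2165 (mod 2753).
x = 229 + 343·2165 = 742824.

742824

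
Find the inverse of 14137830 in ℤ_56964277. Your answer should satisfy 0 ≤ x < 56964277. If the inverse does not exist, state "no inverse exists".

25468580

Run Euclid on (56964277, 14137830):
56964277 = 4*14137830 + 412957
14137830 = 34*412957 + 97292
412957 = 4*97292 + 23789
97292 = 4*23789 + 2136
23789 = 11*2136 + 293
2136 = 7*293 + 85
293 = 3*85 + 38
85 = 2*38 + 9
38 = 4*9 + 2
9 = 4*2 + 1
2 = 2*1 + 0
Since gcd(14137830, 56964277) = 1, back-substitute to write 1 as a combination:
1 = 9 − 4·2
1 = −4·38 + 17·9
1 = 17·85 − 38·38
1 = −38·293 + 131·85
1 = 131·2136 − 955·293
1 = −955·23789 + 10636·2136
1 = 10636·97292 − 43499·23789
1 = −43499·412957 + 184632·97292
1 = 184632·14137830 − 6320987·412957
1 = −6320987·56964277 + 25468580·14137830
So 14137830·25468580 ≡ 1 (mod 56964277).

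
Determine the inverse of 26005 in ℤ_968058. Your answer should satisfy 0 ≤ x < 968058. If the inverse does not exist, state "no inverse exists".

no inverse exists

Euclidean algorithm on 968058, 26005:
968058 = 37·26005 + 5873
26005 = 4·5873 + 2513
5873 = 2·2513 + 847
2513 = 2·847 + 819
847 = 1·819 + 28
819 = 29·28 + 7
28 = 4·7 + 0
gcd(26005, 968058) = 7 ≠ 1, so 26005 has no multiplicative inverse modulo 968058.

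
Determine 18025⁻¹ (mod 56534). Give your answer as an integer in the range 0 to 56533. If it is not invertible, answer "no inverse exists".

gcd(56534, 18025) by repeated division:
56534 = 3·18025 + 2459
18025 = 7·2459 + 812
2459 = 3·812 + 23
812 = 35·23 + 7
23 = 3·7 + 2
7 = 3·2 + 1
2 = 2·1 + 0
The gcd is 1. Working backward:
1 = 7 − 3·2
1 = −3·23 + 10·7
1 = 10·812 − 353·23
1 = −353·2459 + 1069·812
1 = 1069·18025 − 7836·2459
1 = −7836·56534 + 24577·18025
So 18025·24577 ≡ 1 (mod 56534).

24577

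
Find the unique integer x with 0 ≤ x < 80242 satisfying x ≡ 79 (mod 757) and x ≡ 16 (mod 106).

Write x = 79 + 757·k. Then 757·k ≡ 16 − 79 ≡ 43 (mod 106).
Need 757⁻¹ mod 106. Extended Euclid on (106, 15):
106 = 7*15 + 1
15 = 15*1 + 0
Back-substitute:
1 = 106 − 7·15
757⁻¹ ≡ 99 (mod 106), so k ≡ 99·43 ≡ 17 (mod 106).
x = 79 + 757·17 = 12948.

12948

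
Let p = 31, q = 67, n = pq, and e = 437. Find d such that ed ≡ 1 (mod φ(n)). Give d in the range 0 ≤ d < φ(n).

φ(n) = (p−1)(q−1) = 30·66 = 1980.
Need d with 437·d ≡ 1 (mod 1980). Apply the extended Euclidean algorithm:
1980 = 4·437 + 232
437 = 1·232 + 205
232 = 1·205 + 27
205 = 7·27 + 16
27 = 1·16 + 11
16 = 1·11 + 5
11 = 2·5 + 1
5 = 5·1 + 0
Back-substitute:
1 = 11 − 2·5
1 = −2·16 + 3·11
1 = 3·27 − 5·16
1 = −5·205 + 38·27
1 = 38·232 − 43·205
1 = −43·437 + 81·232
1 = 81·1980 − 367·437
So 437·(-367) ≡ 1 (mod 1980), hence d ≡ -367 ≡ 1613 (mod 1980).

1613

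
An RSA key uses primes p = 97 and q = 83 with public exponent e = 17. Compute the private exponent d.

7409

φ(n) = (p−1)(q−1) = 96·82 = 7872.
Need d with 17·d ≡ 1 (mod 7872). Apply the extended Euclidean algorithm:
7872 = 463×17 + 1
17 = 17×1 + 0
Back-substitute:
1 = 7872 − 463·17
So 17·(-463) ≡ 1 (mod 7872), hence d ≡ -463 ≡ 7409 (mod 7872).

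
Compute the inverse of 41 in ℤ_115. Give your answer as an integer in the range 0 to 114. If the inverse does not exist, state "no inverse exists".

gcd(115, 41) by repeated division:
115 = 2*41 + 33
41 = 1*33 + 8
33 = 4*8 + 1
8 = 8*1 + 0
gcd = 1, so the inverse exists. Back-substitute:
1 = 33 − 4·8
1 = −4·41 + 5·33
1 = 5·115 − 14·41
Thus 41·(-14) ≡ 1 (mod 115); reducing, -14 mod 115 = 101.

101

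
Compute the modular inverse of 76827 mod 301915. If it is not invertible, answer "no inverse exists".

12988

Run Euclid on (301915, 76827):
301915 = 3*76827 + 71434
76827 = 1*71434 + 5393
71434 = 13*5393 + 1325
5393 = 4*1325 + 93
1325 = 14*93 + 23
93 = 4*23 + 1
23 = 23*1 + 0
gcd = 1, so the inverse exists. Back-substitute:
1 = 93 − 4·23
1 = −4·1325 + 57·93
1 = 57·5393 − 232·1325
1 = −232·71434 + 3073·5393
1 = 3073·76827 − 3305·71434
1 = −3305·301915 + 12988·76827
So 76827·12988 ≡ 1 (mod 301915).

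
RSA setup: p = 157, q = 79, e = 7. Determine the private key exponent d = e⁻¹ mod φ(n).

φ(n) = (p−1)(q−1) = 156·78 = 12168.
Need d with 7·d ≡ 1 (mod 12168). Apply the extended Euclidean algorithm:
12168 = 1738·7 + 2
7 = 3·2 + 1
2 = 2·1 + 0
Back-substitute:
1 = 7 − 3·2
1 = −3·12168 + 5215·7
So 7·5215 ≡ 1 (mod 12168), hence d = 5215.

5215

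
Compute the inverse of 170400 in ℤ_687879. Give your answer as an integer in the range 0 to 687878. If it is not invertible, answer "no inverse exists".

Compute gcd(170400, 687879):
687879 = 4×170400 + 6279
170400 = 27×6279 + 867
6279 = 7×867 + 210
867 = 4×210 + 27
210 = 7×27 + 21
27 = 1×21 + 6
21 = 3×6 + 3
6 = 2×3 + 0
gcd(170400, 687879) = 3 ≠ 1, so 170400 has no multiplicative inverse modulo 687879.

no inverse exists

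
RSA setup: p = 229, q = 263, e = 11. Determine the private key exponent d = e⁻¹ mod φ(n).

48875

φ(n) = (p−1)(q−1) = 228·262 = 59736.
Need d with 11·d ≡ 1 (mod 59736). Apply the extended Euclidean algorithm:
59736 = 5430×11 + 6
11 = 1×6 + 5
6 = 1×5 + 1
5 = 5×1 + 0
Back-substitute:
1 = 6 − 5
1 = −11 + 2·6
1 = 2·59736 − 10861·11
So 11·(-10861) ≡ 1 (mod 59736), hence d ≡ -10861 ≡ 48875 (mod 59736).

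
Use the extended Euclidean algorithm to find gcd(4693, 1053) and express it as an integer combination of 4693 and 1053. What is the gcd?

Euclidean algorithm:
4693 = 4·1053 + 481
1053 = 2·481 + 91
481 = 5·91 + 26
91 = 3·26 + 13
26 = 2·13 + 0
gcd(4693, 1053) = 13.
Back-substituting:
13 = 91 − 3·26
13 = −3·481 + 16·91
13 = 16·1053 − 35·481
13 = −35·4693 + 156·1053
So 13 = (-35)·4693 + (156)·1053.

13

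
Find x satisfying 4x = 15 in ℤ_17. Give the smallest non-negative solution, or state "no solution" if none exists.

8

First find gcd(4, 17):
17 = 4·4 + 1
4 = 4·1 + 0
gcd = 1, so a unique solution mod 17 exists.
Back-substitute for the Bézout coefficients:
1 = 17 − 4·4
So 4·(-4) ≡ 1 (mod 17), giving 4⁻¹ ≡ 13.
x ≡ 4⁻¹·15 ≡ 13·15 ≡ 8 (mod 17).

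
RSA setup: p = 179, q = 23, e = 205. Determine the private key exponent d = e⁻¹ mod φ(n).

φ(n) = (p−1)(q−1) = 178·22 = 3916.
Need d with 205·d ≡ 1 (mod 3916). Apply the extended Euclidean algorithm:
3916 = 19·205 + 21
205 = 9·21 + 16
21 = 1·16 + 5
16 = 3·5 + 1
5 = 5·1 + 0
Back-substitute:
1 = 16 − 3·5
1 = −3·21 + 4·16
1 = 4·205 − 39·21
1 = −39·3916 + 745·205
So 205·745 ≡ 1 (mod 3916), hence d = 745.

745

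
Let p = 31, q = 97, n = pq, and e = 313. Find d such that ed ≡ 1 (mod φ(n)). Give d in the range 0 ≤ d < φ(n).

1417

φ(n) = (p−1)(q−1) = 30·96 = 2880.
Need d with 313·d ≡ 1 (mod 2880). Apply the extended Euclidean algorithm:
2880 = 9×313 + 63
313 = 4×63 + 61
63 = 1×61 + 2
61 = 30×2 + 1
2 = 2×1 + 0
Back-substitute:
1 = 61 − 30·2
1 = −30·63 + 31·61
1 = 31·313 − 154·63
1 = −154·2880 + 1417·313
So 313·1417 ≡ 1 (mod 2880), hence d = 1417.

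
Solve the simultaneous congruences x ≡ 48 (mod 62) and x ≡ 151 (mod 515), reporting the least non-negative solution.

Write x = 48 + 62·k. Then 62·k ≡ 151 − 48 ≡ 103 (mod 515).
Need 62⁻¹ mod 515. Extended Euclid on (515, 62):
515 = 8×62 + 19
62 = 3×19 + 5
19 = 3×5 + 4
5 = 1×4 + 1
4 = 4×1 + 0
Back-substitute:
1 = 5 − 4
1 = −19 + 4·5
1 = 4·62 − 13·19
1 = −13·515 + 108·62
62⁻¹ ≡ 108 (mod 515), so k ≡ 108·103 ≡ 309 (mod 515).
x = 48 + 62·309 = 19206.

19206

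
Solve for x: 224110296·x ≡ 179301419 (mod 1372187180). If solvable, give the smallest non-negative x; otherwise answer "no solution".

gcd(224110296, 1372187180):
1372187180 = 6×224110296 + 27525404
224110296 = 8×27525404 + 3907064
27525404 = 7×3907064 + 175956
3907064 = 22×175956 + 36032
175956 = 4×36032 + 31828
36032 = 1×31828 + 4204
31828 = 7×4204 + 2400
4204 = 1×2400 + 1804
2400 = 1×1804 + 596
1804 = 3×596 + 16
596 = 37×16 + 4
16 = 4×4 + 0
gcd = 4, but 4 ∤ 179301419, so the congruence has no solution.

no solution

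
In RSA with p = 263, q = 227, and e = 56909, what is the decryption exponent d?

9513

φ(n) = (p−1)(q−1) = 262·226 = 59212.
Need d with 56909·d ≡ 1 (mod 59212). Apply the extended Euclidean algorithm:
59212 = 1×56909 + 2303
56909 = 24×2303 + 1637
2303 = 1×1637 + 666
1637 = 2×666 + 305
666 = 2×305 + 56
305 = 5×56 + 25
56 = 2×25 + 6
25 = 4×6 + 1
6 = 6×1 + 0
Back-substitute:
1 = 25 − 4·6
1 = −4·56 + 9·25
1 = 9·305 − 49·56
1 = −49·666 + 107·305
1 = 107·1637 − 263·666
1 = −263·2303 + 370·1637
1 = 370·56909 − 9143·2303
1 = −9143·59212 + 9513·56909
So 56909·9513 ≡ 1 (mod 59212), hence d = 9513.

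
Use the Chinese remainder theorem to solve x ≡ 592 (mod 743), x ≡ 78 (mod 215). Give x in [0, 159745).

91238

Write x = 592 + 743·k. Then 743·k ≡ 78 − 592 ≡ 131 (mod 215).
Need 743⁻¹ mod 215. Extended Euclid on (215, 98):
215 = 2×98 + 19
98 = 5×19 + 3
19 = 6×3 + 1
3 = 3×1 + 0
Back-substitute:
1 = 19 − 6·3
1 = −6·98 + 31·19
1 = 31·215 − 68·98
743⁻¹ ≡ 147 (mod 215), so k ≡ 147·131 ≡ 122 (mod 215).
x = 592 + 743·122 = 91238.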